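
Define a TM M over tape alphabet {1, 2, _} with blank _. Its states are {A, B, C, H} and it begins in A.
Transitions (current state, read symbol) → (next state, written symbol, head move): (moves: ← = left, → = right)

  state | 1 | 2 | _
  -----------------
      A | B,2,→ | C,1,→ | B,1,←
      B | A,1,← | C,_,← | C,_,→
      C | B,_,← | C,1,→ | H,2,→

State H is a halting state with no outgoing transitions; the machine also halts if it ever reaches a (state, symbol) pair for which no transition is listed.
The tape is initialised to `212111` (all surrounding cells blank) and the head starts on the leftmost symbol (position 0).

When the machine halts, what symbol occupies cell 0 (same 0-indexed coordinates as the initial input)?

1

A | __[2]12111   read 2 → write 1, move →, go to C
C | __1[1]2111   read 1 → write _, move ←, go to B
B | __[1]_2111   read 1 → write 1, move ←, go to A
A | _[_]1_2111   read _ → write 1, move ←, go to B
B | [_]11_2111   read _ → write _, move →, go to C
C | _[1]1_2111   read 1 → write _, move ←, go to B
B | [_]_1_2111   read _ → write _, move →, go to C
C | _[_]1_2111   read _ → write 2, move →, go to H
H | _2[1]_2111
Cell 0 holds 1 when M halts.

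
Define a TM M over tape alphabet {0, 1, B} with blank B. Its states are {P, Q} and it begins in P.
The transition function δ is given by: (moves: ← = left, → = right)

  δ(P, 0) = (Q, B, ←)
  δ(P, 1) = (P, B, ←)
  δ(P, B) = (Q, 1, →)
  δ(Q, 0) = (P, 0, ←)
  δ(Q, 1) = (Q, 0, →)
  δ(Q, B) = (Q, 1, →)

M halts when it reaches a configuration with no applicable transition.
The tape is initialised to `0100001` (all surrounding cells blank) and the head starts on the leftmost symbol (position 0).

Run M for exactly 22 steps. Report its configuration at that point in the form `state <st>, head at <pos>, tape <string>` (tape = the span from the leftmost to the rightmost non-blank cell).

state=P head=0 tape=BB[0]100001   (P,0)→(Q,B,←)
state=Q head=-1 tape=B[B]B100001   (Q,B)→(Q,1,→)
state=Q head=0 tape=B1[B]100001   (Q,B)→(Q,1,→)
state=Q head=1 tape=B11[1]00001   (Q,1)→(Q,0,→)
state=Q head=2 tape=B110[0]0001   (Q,0)→(P,0,←)
state=P head=1 tape=B11[0]00001   (P,0)→(Q,B,←)
state=Q head=0 tape=B1[1]B00001   (Q,1)→(Q,0,→)
state=Q head=1 tape=B10[B]00001   (Q,B)→(Q,1,→)
state=Q head=2 tape=B101[0]0001   (Q,0)→(P,0,←)
state=P head=1 tape=B10[1]00001   (P,1)→(P,B,←)
state=P head=0 tape=B1[0]B00001   (P,0)→(Q,B,←)
state=Q head=-1 tape=B[1]BB00001   (Q,1)→(Q,0,→)
state=Q head=0 tape=B0[B]B00001   (Q,B)→(Q,1,→)
state=Q head=1 tape=B01[B]00001   (Q,B)→(Q,1,→)
state=Q head=2 tape=B011[0]0001   (Q,0)→(P,0,←)
state=P head=1 tape=B01[1]00001   (P,1)→(P,B,←)
state=P head=0 tape=B0[1]B00001   (P,1)→(P,B,←)
state=P head=-1 tape=B[0]BB00001   (P,0)→(Q,B,←)
state=Q head=-2 tape=[B]BBB00001   (Q,B)→(Q,1,→)
state=Q head=-1 tape=1[B]BB00001   (Q,B)→(Q,1,→)
state=Q head=0 tape=11[B]B00001   (Q,B)→(Q,1,→)
state=Q head=1 tape=111[B]00001   (Q,B)→(Q,1,→)
state=Q head=2 tape=1111[0]0001
After 22 steps: state Q, head at 2, tape 111100001.

state Q, head at 2, tape 111100001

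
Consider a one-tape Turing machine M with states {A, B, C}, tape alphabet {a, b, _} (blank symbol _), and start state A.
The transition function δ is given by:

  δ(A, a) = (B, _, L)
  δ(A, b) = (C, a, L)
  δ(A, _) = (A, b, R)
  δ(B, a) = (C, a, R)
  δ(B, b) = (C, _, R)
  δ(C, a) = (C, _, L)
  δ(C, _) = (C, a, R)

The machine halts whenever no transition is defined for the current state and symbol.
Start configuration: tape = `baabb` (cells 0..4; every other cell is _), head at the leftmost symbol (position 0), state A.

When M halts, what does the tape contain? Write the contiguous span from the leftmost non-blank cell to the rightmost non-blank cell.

aaaaaaabb

A | ____[b]aabb   read b → write a, move L, go to C
C | ___[_]aaabb   read _ → write a, move R, go to C
C | ___a[a]aabb   read a → write _, move L, go to C
C | ___[a]_aabb   read a → write _, move L, go to C
C | __[_]__aabb   read _ → write a, move R, go to C
C | __a[_]_aabb   read _ → write a, move R, go to C
C | __aa[_]aabb   read _ → write a, move R, go to C
C | __aaa[a]abb   read a → write _, move L, go to C
C | __aa[a]_abb   read a → write _, move L, go to C
C | __a[a]__abb   read a → write _, move L, go to C
C | __[a]___abb   read a → write _, move L, go to C
C | _[_]____abb   read _ → write a, move R, go to C
C | _a[_]___abb   read _ → write a, move R, go to C
C | _aa[_]__abb   read _ → write a, move R, go to C
C | _aaa[_]_abb   read _ → write a, move R, go to C
C | _aaaa[_]abb   read _ → write a, move R, go to C
C | _aaaaa[a]bb   read a → write _, move L, go to C
C | _aaaa[a]_bb   read a → write _, move L, go to C
C | _aaa[a]__bb   read a → write _, move L, go to C
C | _aa[a]___bb   read a → write _, move L, go to C
C | _a[a]____bb   read a → write _, move L, go to C
C | _[a]_____bb   read a → write _, move L, go to C
C | [_]______bb   read _ → write a, move R, go to C
C | a[_]_____bb   read _ → write a, move R, go to C
C | aa[_]____bb   read _ → write a, move R, go to C
C | aaa[_]___bb   read _ → write a, move R, go to C
C | aaaa[_]__bb   read _ → write a, move R, go to C
C | aaaaa[_]_bb   read _ → write a, move R, go to C
C | aaaaaa[_]bb   read _ → write a, move R, go to C
C | aaaaaaa[b]b
The non-blank tape span at halt is aaaaaaabb.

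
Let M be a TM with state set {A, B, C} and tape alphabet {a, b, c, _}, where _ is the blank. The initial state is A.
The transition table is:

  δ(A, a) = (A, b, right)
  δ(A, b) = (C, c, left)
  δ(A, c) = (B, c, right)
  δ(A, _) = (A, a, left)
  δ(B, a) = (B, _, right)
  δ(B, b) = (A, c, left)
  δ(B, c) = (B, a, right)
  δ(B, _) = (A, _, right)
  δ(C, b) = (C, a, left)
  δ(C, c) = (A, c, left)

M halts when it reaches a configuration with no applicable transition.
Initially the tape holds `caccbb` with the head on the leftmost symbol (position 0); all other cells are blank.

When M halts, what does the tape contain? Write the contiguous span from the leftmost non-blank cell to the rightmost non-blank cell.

c_accaaca

state=A head=0 tape=[c]accbb___   (A,c)→(B,c,right)
state=B head=1 tape=c[a]ccbb___   (B,a)→(B,_,right)
state=B head=2 tape=c_[c]cbb___   (B,c)→(B,a,right)
state=B head=3 tape=c_a[c]bb___   (B,c)→(B,a,right)
state=B head=4 tape=c_aa[b]b___   (B,b)→(A,c,left)
state=A head=3 tape=c_a[a]cb___   (A,a)→(A,b,right)
state=A head=4 tape=c_ab[c]b___   (A,c)→(B,c,right)
state=B head=5 tape=c_abc[b]___   (B,b)→(A,c,left)
state=A head=4 tape=c_ab[c]c___   (A,c)→(B,c,right)
state=B head=5 tape=c_abc[c]___   (B,c)→(B,a,right)
state=B head=6 tape=c_abca[_]__   (B,_)→(A,_,right)
state=A head=7 tape=c_abca_[_]_   (A,_)→(A,a,left)
state=A head=6 tape=c_abca[_]a_   (A,_)→(A,a,left)
state=A head=5 tape=c_abc[a]aa_   (A,a)→(A,b,right)
state=A head=6 tape=c_abcb[a]a_   (A,a)→(A,b,right)
state=A head=7 tape=c_abcbb[a]_   (A,a)→(A,b,right)
state=A head=8 tape=c_abcbbb[_]   (A,_)→(A,a,left)
state=A head=7 tape=c_abcbb[b]a   (A,b)→(C,c,left)
state=C head=6 tape=c_abcb[b]ca   (C,b)→(C,a,left)
state=C head=5 tape=c_abc[b]aca   (C,b)→(C,a,left)
state=C head=4 tape=c_ab[c]aaca   (C,c)→(A,c,left)
state=A head=3 tape=c_a[b]caaca   (A,b)→(C,c,left)
state=C head=2 tape=c_[a]ccaaca
The non-blank tape span at halt is c_accaaca.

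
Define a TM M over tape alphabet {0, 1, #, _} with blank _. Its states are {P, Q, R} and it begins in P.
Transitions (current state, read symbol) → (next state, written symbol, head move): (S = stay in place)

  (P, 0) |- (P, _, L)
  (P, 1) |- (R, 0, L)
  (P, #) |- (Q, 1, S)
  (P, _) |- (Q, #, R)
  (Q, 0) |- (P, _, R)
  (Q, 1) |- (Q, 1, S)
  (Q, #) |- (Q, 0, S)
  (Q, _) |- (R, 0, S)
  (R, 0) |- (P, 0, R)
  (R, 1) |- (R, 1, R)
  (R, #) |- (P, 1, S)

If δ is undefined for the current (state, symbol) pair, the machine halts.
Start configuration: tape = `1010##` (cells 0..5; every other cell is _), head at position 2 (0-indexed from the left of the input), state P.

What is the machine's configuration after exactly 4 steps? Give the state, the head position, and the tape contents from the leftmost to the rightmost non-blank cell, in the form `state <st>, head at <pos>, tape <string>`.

P | 10[1]0##   read 1 → write 0, move L, go to R
R | 1[0]00##   read 0 → write 0, move R, go to P
P | 10[0]0##   read 0 → write _, move L, go to P
P | 1[0]_0##   read 0 → write _, move L, go to P
P | [1]__0##
After 4 steps: state P, head at 0, tape 1__0##.

state P, head at 0, tape 1__0##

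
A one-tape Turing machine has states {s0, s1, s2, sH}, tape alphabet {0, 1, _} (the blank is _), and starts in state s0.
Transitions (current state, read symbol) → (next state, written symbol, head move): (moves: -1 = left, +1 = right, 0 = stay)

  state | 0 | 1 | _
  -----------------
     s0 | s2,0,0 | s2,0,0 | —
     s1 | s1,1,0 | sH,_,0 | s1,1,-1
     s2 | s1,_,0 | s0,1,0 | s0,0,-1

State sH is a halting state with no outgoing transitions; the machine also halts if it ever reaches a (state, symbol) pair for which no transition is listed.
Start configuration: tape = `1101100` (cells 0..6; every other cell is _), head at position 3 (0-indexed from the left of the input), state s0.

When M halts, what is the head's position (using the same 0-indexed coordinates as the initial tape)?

2

state=s0 head=3 tape=110[1]100   (s0,1)→(s2,0,0)
state=s2 head=3 tape=110[0]100   (s2,0)→(s1,_,0)
state=s1 head=3 tape=110[_]100   (s1,_)→(s1,1,-1)
state=s1 head=2 tape=11[0]1100   (s1,0)→(s1,1,0)
state=s1 head=2 tape=11[1]1100   (s1,1)→(sH,_,0)
state=sH head=2 tape=11[_]1100
At halt the head is at cell 2.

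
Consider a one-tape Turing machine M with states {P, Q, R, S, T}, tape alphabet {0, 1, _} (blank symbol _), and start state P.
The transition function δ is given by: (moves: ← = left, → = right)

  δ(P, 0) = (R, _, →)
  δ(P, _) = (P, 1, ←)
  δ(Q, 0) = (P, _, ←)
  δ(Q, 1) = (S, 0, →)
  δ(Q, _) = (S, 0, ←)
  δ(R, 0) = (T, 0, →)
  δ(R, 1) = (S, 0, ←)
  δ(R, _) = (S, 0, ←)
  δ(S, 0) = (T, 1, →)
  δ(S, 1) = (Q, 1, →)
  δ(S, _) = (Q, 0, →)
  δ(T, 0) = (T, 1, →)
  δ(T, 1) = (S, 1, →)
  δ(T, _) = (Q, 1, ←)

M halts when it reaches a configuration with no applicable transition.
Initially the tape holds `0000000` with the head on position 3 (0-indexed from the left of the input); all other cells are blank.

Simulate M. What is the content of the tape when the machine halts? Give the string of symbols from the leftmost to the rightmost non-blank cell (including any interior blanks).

P | 000[0]000__   read 0 → write _, move →, go to R
R | 000_[0]00__   read 0 → write 0, move →, go to T
T | 000_0[0]0__   read 0 → write 1, move →, go to T
T | 000_01[0]__   read 0 → write 1, move →, go to T
T | 000_011[_]_   read _ → write 1, move ←, go to Q
Q | 000_01[1]1_   read 1 → write 0, move →, go to S
S | 000_010[1]_   read 1 → write 1, move →, go to Q
Q | 000_0101[_]   read _ → write 0, move ←, go to S
S | 000_010[1]0   read 1 → write 1, move →, go to Q
Q | 000_0101[0]   read 0 → write _, move ←, go to P
P | 000_010[1]_
The non-blank tape span at halt is 000_0101.

000_0101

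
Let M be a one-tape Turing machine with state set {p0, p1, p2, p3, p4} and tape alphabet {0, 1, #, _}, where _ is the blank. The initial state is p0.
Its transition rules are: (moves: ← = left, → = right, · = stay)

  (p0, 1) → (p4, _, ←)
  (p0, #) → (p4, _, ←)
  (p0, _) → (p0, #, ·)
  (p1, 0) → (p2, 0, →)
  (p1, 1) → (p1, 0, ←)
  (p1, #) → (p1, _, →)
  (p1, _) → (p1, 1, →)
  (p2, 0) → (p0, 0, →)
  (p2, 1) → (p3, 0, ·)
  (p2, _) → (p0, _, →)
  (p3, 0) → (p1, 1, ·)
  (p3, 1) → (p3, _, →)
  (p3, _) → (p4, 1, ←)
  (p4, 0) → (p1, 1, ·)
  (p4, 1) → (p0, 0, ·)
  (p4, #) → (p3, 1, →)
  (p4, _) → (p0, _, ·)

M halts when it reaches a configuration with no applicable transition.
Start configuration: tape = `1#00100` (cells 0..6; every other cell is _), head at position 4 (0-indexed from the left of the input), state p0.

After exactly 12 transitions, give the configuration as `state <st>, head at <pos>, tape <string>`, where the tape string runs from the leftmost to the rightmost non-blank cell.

state=p0 head=4 tape=1#00[1]00   (p0,1)→(p4,_,←)
state=p4 head=3 tape=1#0[0]_00   (p4,0)→(p1,1,·)
state=p1 head=3 tape=1#0[1]_00   (p1,1)→(p1,0,←)
state=p1 head=2 tape=1#[0]0_00   (p1,0)→(p2,0,→)
state=p2 head=3 tape=1#0[0]_00   (p2,0)→(p0,0,→)
state=p0 head=4 tape=1#00[_]00   (p0,_)→(p0,#,·)
state=p0 head=4 tape=1#00[#]00   (p0,#)→(p4,_,←)
state=p4 head=3 tape=1#0[0]_00   (p4,0)→(p1,1,·)
state=p1 head=3 tape=1#0[1]_00   (p1,1)→(p1,0,←)
state=p1 head=2 tape=1#[0]0_00   (p1,0)→(p2,0,→)
state=p2 head=3 tape=1#0[0]_00   (p2,0)→(p0,0,→)
state=p0 head=4 tape=1#00[_]00   (p0,_)→(p0,#,·)
state=p0 head=4 tape=1#00[#]00
After 12 steps: state p0, head at 4, tape 1#00#00.

state p0, head at 4, tape 1#00#00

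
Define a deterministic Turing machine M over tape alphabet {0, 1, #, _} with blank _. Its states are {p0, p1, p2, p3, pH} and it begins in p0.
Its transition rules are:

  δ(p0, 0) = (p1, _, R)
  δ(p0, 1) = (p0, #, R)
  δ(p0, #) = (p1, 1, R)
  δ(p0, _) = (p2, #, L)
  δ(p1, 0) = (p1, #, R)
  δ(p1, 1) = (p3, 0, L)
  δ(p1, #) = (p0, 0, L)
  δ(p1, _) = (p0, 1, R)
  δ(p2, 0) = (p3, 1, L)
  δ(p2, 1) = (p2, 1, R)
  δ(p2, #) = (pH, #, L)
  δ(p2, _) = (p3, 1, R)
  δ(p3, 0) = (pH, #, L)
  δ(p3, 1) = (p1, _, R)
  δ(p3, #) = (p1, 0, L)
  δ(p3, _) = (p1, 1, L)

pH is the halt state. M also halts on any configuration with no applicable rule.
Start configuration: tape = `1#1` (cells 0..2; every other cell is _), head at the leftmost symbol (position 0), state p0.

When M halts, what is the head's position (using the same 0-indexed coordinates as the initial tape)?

3

state=p0 head=0 tape=[1]#1__   (p0,1)→(p0,#,R)
state=p0 head=1 tape=#[#]1__   (p0,#)→(p1,1,R)
state=p1 head=2 tape=#1[1]__   (p1,1)→(p3,0,L)
state=p3 head=1 tape=#[1]0__   (p3,1)→(p1,_,R)
state=p1 head=2 tape=#_[0]__   (p1,0)→(p1,#,R)
state=p1 head=3 tape=#_#[_]_   (p1,_)→(p0,1,R)
state=p0 head=4 tape=#_#1[_]   (p0,_)→(p2,#,L)
state=p2 head=3 tape=#_#[1]#   (p2,1)→(p2,1,R)
state=p2 head=4 tape=#_#1[#]   (p2,#)→(pH,#,L)
state=pH head=3 tape=#_#[1]#
At halt the head is at cell 3.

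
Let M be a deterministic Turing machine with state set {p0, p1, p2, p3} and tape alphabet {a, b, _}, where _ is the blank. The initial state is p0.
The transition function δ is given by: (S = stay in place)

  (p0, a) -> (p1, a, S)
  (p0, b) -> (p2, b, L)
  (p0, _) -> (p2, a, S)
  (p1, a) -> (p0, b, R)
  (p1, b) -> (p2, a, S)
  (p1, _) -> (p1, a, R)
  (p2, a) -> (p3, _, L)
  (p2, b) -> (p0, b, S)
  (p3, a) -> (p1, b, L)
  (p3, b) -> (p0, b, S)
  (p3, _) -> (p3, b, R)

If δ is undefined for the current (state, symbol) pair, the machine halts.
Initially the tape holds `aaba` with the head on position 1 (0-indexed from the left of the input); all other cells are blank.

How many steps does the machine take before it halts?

14

state=p0 head=1 tape=__a[a]ba   (p0,a)→(p1,a,S)
state=p1 head=1 tape=__a[a]ba   (p1,a)→(p0,b,R)
state=p0 head=2 tape=__ab[b]a   (p0,b)→(p2,b,L)
state=p2 head=1 tape=__a[b]ba   (p2,b)→(p0,b,S)
state=p0 head=1 tape=__a[b]ba   (p0,b)→(p2,b,L)
state=p2 head=0 tape=__[a]bba   (p2,a)→(p3,_,L)
state=p3 head=-1 tape=_[_]_bba   (p3,_)→(p3,b,R)
state=p3 head=0 tape=_b[_]bba   (p3,_)→(p3,b,R)
state=p3 head=1 tape=_bb[b]ba   (p3,b)→(p0,b,S)
state=p0 head=1 tape=_bb[b]ba   (p0,b)→(p2,b,L)
state=p2 head=0 tape=_b[b]bba   (p2,b)→(p0,b,S)
state=p0 head=0 tape=_b[b]bba   (p0,b)→(p2,b,L)
state=p2 head=-1 tape=_[b]bbba   (p2,b)→(p0,b,S)
state=p0 head=-1 tape=_[b]bbba   (p0,b)→(p2,b,L)
state=p2 head=-2 tape=[_]bbbba
M halts after 14 transitions.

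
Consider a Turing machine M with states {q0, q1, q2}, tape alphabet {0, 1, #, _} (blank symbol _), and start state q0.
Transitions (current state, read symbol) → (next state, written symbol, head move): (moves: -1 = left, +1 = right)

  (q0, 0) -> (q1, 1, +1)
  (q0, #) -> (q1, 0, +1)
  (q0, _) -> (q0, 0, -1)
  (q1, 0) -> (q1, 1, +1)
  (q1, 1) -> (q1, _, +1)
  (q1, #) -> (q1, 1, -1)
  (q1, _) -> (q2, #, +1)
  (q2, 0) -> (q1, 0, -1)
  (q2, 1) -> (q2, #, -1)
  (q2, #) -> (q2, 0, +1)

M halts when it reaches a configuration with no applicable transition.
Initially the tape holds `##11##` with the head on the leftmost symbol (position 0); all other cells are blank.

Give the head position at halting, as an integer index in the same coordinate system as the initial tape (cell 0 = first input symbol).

6

q0 | [#]#11##_   read # → write 0, move +1, go to q1
q1 | 0[#]11##_   read # → write 1, move -1, go to q1
q1 | [0]111##_   read 0 → write 1, move +1, go to q1
q1 | 1[1]11##_   read 1 → write _, move +1, go to q1
q1 | 1_[1]1##_   read 1 → write _, move +1, go to q1
q1 | 1__[1]##_   read 1 → write _, move +1, go to q1
q1 | 1___[#]#_   read # → write 1, move -1, go to q1
q1 | 1__[_]1#_   read _ → write #, move +1, go to q2
q2 | 1__#[1]#_   read 1 → write #, move -1, go to q2
q2 | 1__[#]##_   read # → write 0, move +1, go to q2
q2 | 1__0[#]#_   read # → write 0, move +1, go to q2
q2 | 1__00[#]_   read # → write 0, move +1, go to q2
q2 | 1__000[_]
At halt the head is at cell 6.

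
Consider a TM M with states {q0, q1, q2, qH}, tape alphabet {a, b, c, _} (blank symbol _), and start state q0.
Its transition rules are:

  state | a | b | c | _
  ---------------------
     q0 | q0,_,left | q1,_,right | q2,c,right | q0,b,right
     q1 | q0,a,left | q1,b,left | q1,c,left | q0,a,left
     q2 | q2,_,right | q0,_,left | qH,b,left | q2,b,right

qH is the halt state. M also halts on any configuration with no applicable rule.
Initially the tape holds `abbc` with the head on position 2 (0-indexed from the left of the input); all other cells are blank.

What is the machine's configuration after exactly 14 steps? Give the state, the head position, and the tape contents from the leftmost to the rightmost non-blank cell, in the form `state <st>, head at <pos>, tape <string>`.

state=q0 head=2 tape=ab[b]c   (q0,b)→(q1,_,right)
state=q1 head=3 tape=ab_[c]   (q1,c)→(q1,c,left)
state=q1 head=2 tape=ab[_]c   (q1,_)→(q0,a,left)
state=q0 head=1 tape=a[b]ac   (q0,b)→(q1,_,right)
state=q1 head=2 tape=a_[a]c   (q1,a)→(q0,a,left)
state=q0 head=1 tape=a[_]ac   (q0,_)→(q0,b,right)
state=q0 head=2 tape=ab[a]c   (q0,a)→(q0,_,left)
state=q0 head=1 tape=a[b]_c   (q0,b)→(q1,_,right)
state=q1 head=2 tape=a_[_]c   (q1,_)→(q0,a,left)
state=q0 head=1 tape=a[_]ac   (q0,_)→(q0,b,right)
state=q0 head=2 tape=ab[a]c   (q0,a)→(q0,_,left)
state=q0 head=1 tape=a[b]_c   (q0,b)→(q1,_,right)
state=q1 head=2 tape=a_[_]c   (q1,_)→(q0,a,left)
state=q0 head=1 tape=a[_]ac   (q0,_)→(q0,b,right)
state=q0 head=2 tape=ab[a]c
After 14 steps: state q0, head at 2, tape abac.

state q0, head at 2, tape abac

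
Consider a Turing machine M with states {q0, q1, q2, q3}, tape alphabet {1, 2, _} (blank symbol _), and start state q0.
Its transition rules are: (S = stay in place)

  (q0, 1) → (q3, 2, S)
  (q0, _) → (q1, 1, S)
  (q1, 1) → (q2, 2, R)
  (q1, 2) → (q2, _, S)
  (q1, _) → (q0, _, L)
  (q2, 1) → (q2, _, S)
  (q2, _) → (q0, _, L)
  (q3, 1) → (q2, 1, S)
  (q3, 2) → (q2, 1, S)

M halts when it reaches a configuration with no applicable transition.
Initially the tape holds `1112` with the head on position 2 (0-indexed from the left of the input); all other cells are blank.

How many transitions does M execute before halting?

state=q0 head=2 tape=_11[1]2   (q0,1)→(q3,2,S)
state=q3 head=2 tape=_11[2]2   (q3,2)→(q2,1,S)
state=q2 head=2 tape=_11[1]2   (q2,1)→(q2,_,S)
state=q2 head=2 tape=_11[_]2   (q2,_)→(q0,_,L)
state=q0 head=1 tape=_1[1]_2   (q0,1)→(q3,2,S)
state=q3 head=1 tape=_1[2]_2   (q3,2)→(q2,1,S)
state=q2 head=1 tape=_1[1]_2   (q2,1)→(q2,_,S)
state=q2 head=1 tape=_1[_]_2   (q2,_)→(q0,_,L)
state=q0 head=0 tape=_[1]__2   (q0,1)→(q3,2,S)
state=q3 head=0 tape=_[2]__2   (q3,2)→(q2,1,S)
state=q2 head=0 tape=_[1]__2   (q2,1)→(q2,_,S)
state=q2 head=0 tape=_[_]__2   (q2,_)→(q0,_,L)
state=q0 head=-1 tape=[_]___2   (q0,_)→(q1,1,S)
state=q1 head=-1 tape=[1]___2   (q1,1)→(q2,2,R)
state=q2 head=0 tape=2[_]__2   (q2,_)→(q0,_,L)
state=q0 head=-1 tape=[2]___2
M halts after 15 transitions.

15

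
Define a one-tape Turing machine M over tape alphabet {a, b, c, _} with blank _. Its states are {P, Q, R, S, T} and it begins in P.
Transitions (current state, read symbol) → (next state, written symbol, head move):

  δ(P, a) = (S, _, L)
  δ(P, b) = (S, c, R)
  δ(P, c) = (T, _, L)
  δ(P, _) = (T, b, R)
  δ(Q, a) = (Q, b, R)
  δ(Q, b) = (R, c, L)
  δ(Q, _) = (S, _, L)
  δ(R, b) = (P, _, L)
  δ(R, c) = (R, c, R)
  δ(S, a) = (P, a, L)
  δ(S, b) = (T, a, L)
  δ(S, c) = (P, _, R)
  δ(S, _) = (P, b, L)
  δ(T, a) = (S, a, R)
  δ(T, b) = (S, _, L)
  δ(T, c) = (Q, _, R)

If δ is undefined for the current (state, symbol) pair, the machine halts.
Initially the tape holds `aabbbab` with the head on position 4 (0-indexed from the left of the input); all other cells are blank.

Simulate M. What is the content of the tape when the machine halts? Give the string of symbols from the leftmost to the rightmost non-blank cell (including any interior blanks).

a_ba__ab

P | __aabb[b]ab   read b → write c, move R, go to S
S | __aabbc[a]b   read a → write a, move L, go to P
P | __aabb[c]ab   read c → write _, move L, go to T
T | __aab[b]_ab   read b → write _, move L, go to S
S | __aa[b]__ab   read b → write a, move L, go to T
T | __a[a]a__ab   read a → write a, move R, go to S
S | __aa[a]__ab   read a → write a, move L, go to P
P | __a[a]a__ab   read a → write _, move L, go to S
S | __[a]_a__ab   read a → write a, move L, go to P
P | _[_]a_a__ab   read _ → write b, move R, go to T
T | _b[a]_a__ab   read a → write a, move R, go to S
S | _ba[_]a__ab   read _ → write b, move L, go to P
P | _b[a]ba__ab   read a → write _, move L, go to S
S | _[b]_ba__ab   read b → write a, move L, go to T
T | [_]a_ba__ab
The non-blank tape span at halt is a_ba__ab.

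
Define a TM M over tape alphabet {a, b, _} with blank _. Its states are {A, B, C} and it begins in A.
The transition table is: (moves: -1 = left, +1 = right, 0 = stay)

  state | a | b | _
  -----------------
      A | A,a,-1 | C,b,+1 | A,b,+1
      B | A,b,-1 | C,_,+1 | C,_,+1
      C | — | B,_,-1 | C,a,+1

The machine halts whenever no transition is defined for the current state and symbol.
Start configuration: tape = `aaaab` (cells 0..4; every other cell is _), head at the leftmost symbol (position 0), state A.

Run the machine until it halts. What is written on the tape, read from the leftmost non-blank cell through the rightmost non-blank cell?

baaaab

A | _[a]aaab   read a → write a, move -1, go to A
A | [_]aaaab   read _ → write b, move +1, go to A
A | b[a]aaab   read a → write a, move -1, go to A
A | [b]aaaab   read b → write b, move +1, go to C
C | b[a]aaab
The non-blank tape span at halt is baaaab.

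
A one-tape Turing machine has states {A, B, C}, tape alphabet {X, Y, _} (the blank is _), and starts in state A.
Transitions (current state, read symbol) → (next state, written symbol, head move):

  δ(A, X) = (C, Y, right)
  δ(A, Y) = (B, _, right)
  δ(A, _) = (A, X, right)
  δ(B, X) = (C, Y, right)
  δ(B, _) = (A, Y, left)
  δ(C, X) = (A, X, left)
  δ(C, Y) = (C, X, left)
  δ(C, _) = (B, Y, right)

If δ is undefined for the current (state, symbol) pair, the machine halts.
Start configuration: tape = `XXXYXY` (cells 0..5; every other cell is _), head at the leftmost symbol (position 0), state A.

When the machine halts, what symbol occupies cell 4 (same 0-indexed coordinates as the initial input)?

_

A | [X]XXYXY__   read X → write Y, move right, go to C
C | Y[X]XYXY__   read X → write X, move left, go to A
A | [Y]XXYXY__   read Y → write _, move right, go to B
B | _[X]XYXY__   read X → write Y, move right, go to C
C | _Y[X]YXY__   read X → write X, move left, go to A
A | _[Y]XYXY__   read Y → write _, move right, go to B
B | __[X]YXY__   read X → write Y, move right, go to C
C | __Y[Y]XY__   read Y → write X, move left, go to C
C | __[Y]XXY__   read Y → write X, move left, go to C
C | _[_]XXXY__   read _ → write Y, move right, go to B
B | _Y[X]XXY__   read X → write Y, move right, go to C
C | _YY[X]XY__   read X → write X, move left, go to A
A | _Y[Y]XXY__   read Y → write _, move right, go to B
B | _Y_[X]XY__   read X → write Y, move right, go to C
C | _Y_Y[X]Y__   read X → write X, move left, go to A
A | _Y_[Y]XY__   read Y → write _, move right, go to B
B | _Y__[X]Y__   read X → write Y, move right, go to C
C | _Y__Y[Y]__   read Y → write X, move left, go to C
C | _Y__[Y]X__   read Y → write X, move left, go to C
C | _Y_[_]XX__   read _ → write Y, move right, go to B
B | _Y_Y[X]X__   read X → write Y, move right, go to C
C | _Y_YY[X]__   read X → write X, move left, go to A
A | _Y_Y[Y]X__   read Y → write _, move right, go to B
B | _Y_Y_[X]__   read X → write Y, move right, go to C
C | _Y_Y_Y[_]_   read _ → write Y, move right, go to B
B | _Y_Y_YY[_]   read _ → write Y, move left, go to A
A | _Y_Y_Y[Y]Y   read Y → write _, move right, go to B
B | _Y_Y_Y_[Y]
Cell 4 holds _ when M halts.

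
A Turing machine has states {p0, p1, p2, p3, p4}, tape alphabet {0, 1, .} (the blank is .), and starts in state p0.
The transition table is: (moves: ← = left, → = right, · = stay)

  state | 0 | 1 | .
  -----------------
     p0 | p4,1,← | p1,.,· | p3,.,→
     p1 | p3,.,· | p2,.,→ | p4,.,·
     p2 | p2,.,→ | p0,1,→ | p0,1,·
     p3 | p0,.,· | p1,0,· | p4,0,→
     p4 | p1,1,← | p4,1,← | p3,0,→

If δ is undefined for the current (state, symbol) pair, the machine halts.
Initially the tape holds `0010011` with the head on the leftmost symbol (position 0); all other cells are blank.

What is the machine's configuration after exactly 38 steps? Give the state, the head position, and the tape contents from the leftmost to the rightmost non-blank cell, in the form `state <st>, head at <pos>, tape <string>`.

state p3, head at -3, tape 01111110011

state=p0 head=0 tape=....[0]010011   (p0,0)→(p4,1,←)
state=p4 head=-1 tape=...[.]1010011   (p4,.)→(p3,0,→)
state=p3 head=0 tape=...0[1]010011   (p3,1)→(p1,0,·)
state=p1 head=0 tape=...0[0]010011   (p1,0)→(p3,.,·)
state=p3 head=0 tape=...0[.]010011   (p3,.)→(p4,0,→)
state=p4 head=1 tape=...00[0]10011   (p4,0)→(p1,1,←)
state=p1 head=0 tape=...0[0]110011   (p1,0)→(p3,.,·)
state=p3 head=0 tape=...0[.]110011   (p3,.)→(p4,0,→)
state=p4 head=1 tape=...00[1]10011   (p4,1)→(p4,1,←)
state=p4 head=0 tape=...0[0]110011   (p4,0)→(p1,1,←)
state=p1 head=-1 tape=...[0]1110011   (p1,0)→(p3,.,·)
state=p3 head=-1 tape=...[.]1110011   (p3,.)→(p4,0,→)
state=p4 head=0 tape=...0[1]110011   (p4,1)→(p4,1,←)
state=p4 head=-1 tape=...[0]1110011   (p4,0)→(p1,1,←)
state=p1 head=-2 tape=..[.]11110011   (p1,.)→(p4,.,·)
state=p4 head=-2 tape=..[.]11110011   (p4,.)→(p3,0,→)
state=p3 head=-1 tape=..0[1]1110011   (p3,1)→(p1,0,·)
state=p1 head=-1 tape=..0[0]1110011   (p1,0)→(p3,.,·)
state=p3 head=-1 tape=..0[.]1110011   (p3,.)→(p4,0,→)
state=p4 head=0 tape=..00[1]110011   (p4,1)→(p4,1,←)
state=p4 head=-1 tape=..0[0]1110011   (p4,0)→(p1,1,←)
state=p1 head=-2 tape=..[0]11110011   (p1,0)→(p3,.,·)
state=p3 head=-2 tape=..[.]11110011   (p3,.)→(p4,0,→)
state=p4 head=-1 tape=..0[1]1110011   (p4,1)→(p4,1,←)
state=p4 head=-2 tape=..[0]11110011   (p4,0)→(p1,1,←)
state=p1 head=-3 tape=.[.]111110011   (p1,.)→(p4,.,·)
state=p4 head=-3 tape=.[.]111110011   (p4,.)→(p3,0,→)
state=p3 head=-2 tape=.0[1]11110011   (p3,1)→(p1,0,·)
state=p1 head=-2 tape=.0[0]11110011   (p1,0)→(p3,.,·)
state=p3 head=-2 tape=.0[.]11110011   (p3,.)→(p4,0,→)
state=p4 head=-1 tape=.00[1]1110011   (p4,1)→(p4,1,←)
state=p4 head=-2 tape=.0[0]11110011   (p4,0)→(p1,1,←)
state=p1 head=-3 tape=.[0]111110011   (p1,0)→(p3,.,·)
state=p3 head=-3 tape=.[.]111110011   (p3,.)→(p4,0,→)
state=p4 head=-2 tape=.0[1]11110011   (p4,1)→(p4,1,←)
state=p4 head=-3 tape=.[0]111110011   (p4,0)→(p1,1,←)
state=p1 head=-4 tape=[.]1111110011   (p1,.)→(p4,.,·)
state=p4 head=-4 tape=[.]1111110011   (p4,.)→(p3,0,→)
state=p3 head=-3 tape=0[1]111110011
After 38 steps: state p3, head at -3, tape 01111110011.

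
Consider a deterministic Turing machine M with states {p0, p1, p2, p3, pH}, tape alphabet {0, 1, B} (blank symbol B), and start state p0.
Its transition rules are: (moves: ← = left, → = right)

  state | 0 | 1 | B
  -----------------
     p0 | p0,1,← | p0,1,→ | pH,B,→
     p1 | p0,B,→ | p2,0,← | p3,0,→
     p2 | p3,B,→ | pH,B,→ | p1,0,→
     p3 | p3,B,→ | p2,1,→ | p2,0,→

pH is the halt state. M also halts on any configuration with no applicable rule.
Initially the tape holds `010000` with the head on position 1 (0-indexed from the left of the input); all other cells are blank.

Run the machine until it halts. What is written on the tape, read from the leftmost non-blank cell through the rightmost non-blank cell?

p0 | 0[1]0000BB   read 1 → write 1, move →, go to p0
p0 | 01[0]000BB   read 0 → write 1, move ←, go to p0
p0 | 0[1]1000BB   read 1 → write 1, move →, go to p0
p0 | 01[1]000BB   read 1 → write 1, move →, go to p0
p0 | 011[0]00BB   read 0 → write 1, move ←, go to p0
p0 | 01[1]100BB   read 1 → write 1, move →, go to p0
p0 | 011[1]00BB   read 1 → write 1, move →, go to p0
p0 | 0111[0]0BB   read 0 → write 1, move ←, go to p0
p0 | 011[1]10BB   read 1 → write 1, move →, go to p0
p0 | 0111[1]0BB   read 1 → write 1, move →, go to p0
p0 | 01111[0]BB   read 0 → write 1, move ←, go to p0
p0 | 0111[1]1BB   read 1 → write 1, move →, go to p0
p0 | 01111[1]BB   read 1 → write 1, move →, go to p0
p0 | 011111[B]B   read B → write B, move →, go to pH
pH | 011111B[B]
The non-blank tape span at halt is 011111.

011111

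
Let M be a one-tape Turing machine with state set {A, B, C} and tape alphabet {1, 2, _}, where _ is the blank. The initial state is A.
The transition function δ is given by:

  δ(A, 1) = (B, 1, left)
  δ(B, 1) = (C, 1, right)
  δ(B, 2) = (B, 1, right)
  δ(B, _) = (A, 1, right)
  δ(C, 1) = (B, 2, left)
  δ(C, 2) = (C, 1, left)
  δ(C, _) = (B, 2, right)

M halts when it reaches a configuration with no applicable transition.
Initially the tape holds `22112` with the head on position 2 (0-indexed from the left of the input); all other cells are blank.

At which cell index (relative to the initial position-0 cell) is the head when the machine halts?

state=A head=2 tape=_22[1]12   (A,1)→(B,1,left)
state=B head=1 tape=_2[2]112   (B,2)→(B,1,right)
state=B head=2 tape=_21[1]12   (B,1)→(C,1,right)
state=C head=3 tape=_211[1]2   (C,1)→(B,2,left)
state=B head=2 tape=_21[1]22   (B,1)→(C,1,right)
state=C head=3 tape=_211[2]2   (C,2)→(C,1,left)
state=C head=2 tape=_21[1]12   (C,1)→(B,2,left)
state=B head=1 tape=_2[1]212   (B,1)→(C,1,right)
state=C head=2 tape=_21[2]12   (C,2)→(C,1,left)
state=C head=1 tape=_2[1]112   (C,1)→(B,2,left)
state=B head=0 tape=_[2]2112   (B,2)→(B,1,right)
state=B head=1 tape=_1[2]112   (B,2)→(B,1,right)
state=B head=2 tape=_11[1]12   (B,1)→(C,1,right)
state=C head=3 tape=_111[1]2   (C,1)→(B,2,left)
state=B head=2 tape=_11[1]22   (B,1)→(C,1,right)
state=C head=3 tape=_111[2]2   (C,2)→(C,1,left)
state=C head=2 tape=_11[1]12   (C,1)→(B,2,left)
state=B head=1 tape=_1[1]212   (B,1)→(C,1,right)
state=C head=2 tape=_11[2]12   (C,2)→(C,1,left)
state=C head=1 tape=_1[1]112   (C,1)→(B,2,left)
state=B head=0 tape=_[1]2112   (B,1)→(C,1,right)
state=C head=1 tape=_1[2]112   (C,2)→(C,1,left)
state=C head=0 tape=_[1]1112   (C,1)→(B,2,left)
state=B head=-1 tape=[_]21112   (B,_)→(A,1,right)
state=A head=0 tape=1[2]1112
At halt the head is at cell 0.

0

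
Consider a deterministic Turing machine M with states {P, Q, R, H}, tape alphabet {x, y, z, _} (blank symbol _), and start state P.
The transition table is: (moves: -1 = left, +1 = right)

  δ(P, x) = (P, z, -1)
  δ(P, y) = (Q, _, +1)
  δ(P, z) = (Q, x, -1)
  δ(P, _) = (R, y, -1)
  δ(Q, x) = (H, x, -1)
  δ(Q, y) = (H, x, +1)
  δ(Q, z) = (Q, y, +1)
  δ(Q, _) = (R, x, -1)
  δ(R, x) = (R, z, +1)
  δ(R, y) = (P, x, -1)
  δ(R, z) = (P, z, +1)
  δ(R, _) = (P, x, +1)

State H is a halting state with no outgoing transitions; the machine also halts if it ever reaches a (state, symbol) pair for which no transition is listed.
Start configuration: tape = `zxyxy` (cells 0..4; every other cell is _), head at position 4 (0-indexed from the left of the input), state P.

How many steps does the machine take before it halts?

14

P | zxyx[y]__   read y → write _, move +1, go to Q
Q | zxyx_[_]_   read _ → write x, move -1, go to R
R | zxyx[_]x_   read _ → write x, move +1, go to P
P | zxyxx[x]_   read x → write z, move -1, go to P
P | zxyx[x]z_   read x → write z, move -1, go to P
P | zxy[x]zz_   read x → write z, move -1, go to P
P | zx[y]zzz_   read y → write _, move +1, go to Q
Q | zx_[z]zz_   read z → write y, move +1, go to Q
Q | zx_y[z]z_   read z → write y, move +1, go to Q
Q | zx_yy[z]_   read z → write y, move +1, go to Q
Q | zx_yyy[_]   read _ → write x, move -1, go to R
R | zx_yy[y]x   read y → write x, move -1, go to P
P | zx_y[y]xx   read y → write _, move +1, go to Q
Q | zx_y_[x]x   read x → write x, move -1, go to H
H | zx_y[_]xx
M halts after 14 transitions.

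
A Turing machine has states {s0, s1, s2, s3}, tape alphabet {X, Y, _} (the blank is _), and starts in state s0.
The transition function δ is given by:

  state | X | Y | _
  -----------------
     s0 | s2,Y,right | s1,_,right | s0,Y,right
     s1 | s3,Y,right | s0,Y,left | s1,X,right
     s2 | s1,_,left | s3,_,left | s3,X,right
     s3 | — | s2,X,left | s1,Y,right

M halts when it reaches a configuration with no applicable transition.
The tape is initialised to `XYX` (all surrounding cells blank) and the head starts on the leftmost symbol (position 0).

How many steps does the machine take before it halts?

s0 | _[X]YX   read X → write Y, move right, go to s2
s2 | _Y[Y]X   read Y → write _, move left, go to s3
s3 | _[Y]_X   read Y → write X, move left, go to s2
s2 | [_]X_X   read _ → write X, move right, go to s3
s3 | X[X]_X
M halts after 4 transitions.

4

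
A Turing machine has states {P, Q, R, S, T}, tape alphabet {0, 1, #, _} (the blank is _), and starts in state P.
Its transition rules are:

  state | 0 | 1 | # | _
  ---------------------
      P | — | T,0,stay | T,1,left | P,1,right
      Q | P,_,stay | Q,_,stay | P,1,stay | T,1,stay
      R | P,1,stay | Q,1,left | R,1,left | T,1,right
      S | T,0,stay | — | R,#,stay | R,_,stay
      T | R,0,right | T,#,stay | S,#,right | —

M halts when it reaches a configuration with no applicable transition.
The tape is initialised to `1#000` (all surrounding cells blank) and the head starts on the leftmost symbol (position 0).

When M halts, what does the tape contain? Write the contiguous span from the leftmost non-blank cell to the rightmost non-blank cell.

state=P head=0 tape=[1]#000__   (P,1)→(T,0,stay)
state=T head=0 tape=[0]#000__   (T,0)→(R,0,right)
state=R head=1 tape=0[#]000__   (R,#)→(R,1,left)
state=R head=0 tape=[0]1000__   (R,0)→(P,1,stay)
state=P head=0 tape=[1]1000__   (P,1)→(T,0,stay)
state=T head=0 tape=[0]1000__   (T,0)→(R,0,right)
state=R head=1 tape=0[1]000__   (R,1)→(Q,1,left)
state=Q head=0 tape=[0]1000__   (Q,0)→(P,_,stay)
state=P head=0 tape=[_]1000__   (P,_)→(P,1,right)
state=P head=1 tape=1[1]000__   (P,1)→(T,0,stay)
state=T head=1 tape=1[0]000__   (T,0)→(R,0,right)
state=R head=2 tape=10[0]00__   (R,0)→(P,1,stay)
state=P head=2 tape=10[1]00__   (P,1)→(T,0,stay)
state=T head=2 tape=10[0]00__   (T,0)→(R,0,right)
state=R head=3 tape=100[0]0__   (R,0)→(P,1,stay)
state=P head=3 tape=100[1]0__   (P,1)→(T,0,stay)
state=T head=3 tape=100[0]0__   (T,0)→(R,0,right)
state=R head=4 tape=1000[0]__   (R,0)→(P,1,stay)
state=P head=4 tape=1000[1]__   (P,1)→(T,0,stay)
state=T head=4 tape=1000[0]__   (T,0)→(R,0,right)
state=R head=5 tape=10000[_]_   (R,_)→(T,1,right)
state=T head=6 tape=100001[_]
The non-blank tape span at halt is 100001.

100001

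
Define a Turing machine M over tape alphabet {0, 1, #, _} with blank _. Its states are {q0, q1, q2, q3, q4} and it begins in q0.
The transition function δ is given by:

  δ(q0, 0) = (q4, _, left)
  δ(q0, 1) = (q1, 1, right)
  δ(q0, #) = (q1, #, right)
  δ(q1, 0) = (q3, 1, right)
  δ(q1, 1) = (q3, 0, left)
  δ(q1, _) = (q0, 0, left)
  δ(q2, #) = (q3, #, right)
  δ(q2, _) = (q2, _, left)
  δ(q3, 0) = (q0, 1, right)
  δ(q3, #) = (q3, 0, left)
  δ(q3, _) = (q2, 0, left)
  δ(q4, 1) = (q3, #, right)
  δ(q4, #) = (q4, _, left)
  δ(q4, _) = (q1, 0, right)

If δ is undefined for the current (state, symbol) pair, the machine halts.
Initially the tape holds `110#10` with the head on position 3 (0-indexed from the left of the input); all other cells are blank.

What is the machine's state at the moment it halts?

state=q0 head=3 tape=110[#]10_   (q0,#)→(q1,#,right)
state=q1 head=4 tape=110#[1]0_   (q1,1)→(q3,0,left)
state=q3 head=3 tape=110[#]00_   (q3,#)→(q3,0,left)
state=q3 head=2 tape=11[0]000_   (q3,0)→(q0,1,right)
state=q0 head=3 tape=111[0]00_   (q0,0)→(q4,_,left)
state=q4 head=2 tape=11[1]_00_   (q4,1)→(q3,#,right)
state=q3 head=3 tape=11#[_]00_   (q3,_)→(q2,0,left)
state=q2 head=2 tape=11[#]000_   (q2,#)→(q3,#,right)
state=q3 head=3 tape=11#[0]00_   (q3,0)→(q0,1,right)
state=q0 head=4 tape=11#1[0]0_   (q0,0)→(q4,_,left)
state=q4 head=3 tape=11#[1]_0_   (q4,1)→(q3,#,right)
state=q3 head=4 tape=11##[_]0_   (q3,_)→(q2,0,left)
state=q2 head=3 tape=11#[#]00_   (q2,#)→(q3,#,right)
state=q3 head=4 tape=11##[0]0_   (q3,0)→(q0,1,right)
state=q0 head=5 tape=11##1[0]_   (q0,0)→(q4,_,left)
state=q4 head=4 tape=11##[1]__   (q4,1)→(q3,#,right)
state=q3 head=5 tape=11###[_]_   (q3,_)→(q2,0,left)
state=q2 head=4 tape=11##[#]0_   (q2,#)→(q3,#,right)
state=q3 head=5 tape=11###[0]_   (q3,0)→(q0,1,right)
state=q0 head=6 tape=11###1[_]
No transition is defined for (q0, _); M halts in state q0.

q0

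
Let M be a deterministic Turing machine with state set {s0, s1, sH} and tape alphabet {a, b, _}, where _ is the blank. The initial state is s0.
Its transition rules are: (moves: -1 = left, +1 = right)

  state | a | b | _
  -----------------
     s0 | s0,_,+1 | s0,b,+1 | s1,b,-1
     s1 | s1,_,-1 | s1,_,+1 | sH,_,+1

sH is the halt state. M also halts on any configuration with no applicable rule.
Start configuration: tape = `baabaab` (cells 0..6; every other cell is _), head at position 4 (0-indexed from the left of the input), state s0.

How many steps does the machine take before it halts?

s0 | baab[a]ab___   read a → write _, move +1, go to s0
s0 | baab_[a]b___   read a → write _, move +1, go to s0
s0 | baab__[b]___   read b → write b, move +1, go to s0
s0 | baab__b[_]__   read _ → write b, move -1, go to s1
s1 | baab__[b]b__   read b → write _, move +1, go to s1
s1 | baab___[b]__   read b → write _, move +1, go to s1
s1 | baab____[_]_   read _ → write _, move +1, go to sH
sH | baab_____[_]
M halts after 7 transitions.

7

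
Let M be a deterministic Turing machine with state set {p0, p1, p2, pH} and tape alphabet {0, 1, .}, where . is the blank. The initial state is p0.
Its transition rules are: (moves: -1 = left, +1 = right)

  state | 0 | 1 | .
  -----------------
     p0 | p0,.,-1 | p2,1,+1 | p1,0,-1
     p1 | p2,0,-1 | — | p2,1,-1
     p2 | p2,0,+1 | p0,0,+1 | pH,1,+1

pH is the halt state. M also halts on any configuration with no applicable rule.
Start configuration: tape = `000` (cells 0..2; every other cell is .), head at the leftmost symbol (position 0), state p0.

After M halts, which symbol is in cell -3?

p0 | ...[0]00   read 0 → write ., move -1, go to p0
p0 | ..[.].00   read . → write 0, move -1, go to p1
p1 | .[.]0.00   read . → write 1, move -1, go to p2
p2 | [.]10.00   read . → write 1, move +1, go to pH
pH | 1[1]0.00
Cell -3 holds 1 when M halts.

1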